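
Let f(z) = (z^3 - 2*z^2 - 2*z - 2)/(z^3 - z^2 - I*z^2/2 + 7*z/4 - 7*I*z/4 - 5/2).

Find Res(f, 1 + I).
Write f(z) = P(z)/Q(z) with P(z) = z^3 - 2*z^2 - 2*z - 2 and Q(z) = z^3 - z^2 - I*z^2/2 + 7*z/4 - 7*I*z/4 - 5/2.
The denominator factors as Q(z) = (z + 1/2 + 3*I/2)*(z - 1/2 - I)*(z - 1 - I), so z = 1 + I is a simple zero of Q and P is analytic there; z = 1 + I is therefore a simple pole and
  Res(f, z₀) = P(z₀)/Q'(z₀).

Q'(z) = 3*z^2 - 2*z - I*z + 7/4 - 7*I/4, so Q'(1 + I) = 3/4 + 5*I/4.
P(1 + I) = -6 - 4*I.

Res(f, 1 + I) = (-6 - 4*I)/(3/4 + 5*I/4) = -76/17 + 36*I/17

Final answer: -76/17 + 36*I/17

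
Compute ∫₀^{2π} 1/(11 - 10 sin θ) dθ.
Call the integral J. The integrand is 2π-periodic and we integrate over a full period, so shifting θ does not change the value (θ → θ + π/2 turns sin θ into cos θ; θ → θ + π flips the sign of the trig term). Hence
  J = ∫₀^{2π} dθ/(11 + 10 cos θ).
Put z = e^{iθ}: then cos θ = (z + 1/z)/2, dθ = dz/(iz), and z runs once counterclockwise around |z| = 1:
  J = ∮_{|z|=1} 1/(11 + 10*(z + 1/z)/2) · dz/(iz) = (2/i) ∮_{|z|=1} dz/(10*z^2 + 22*z + 10).
The roots of 10*z^2 + 22*z + 10 are z = (-11 ± sqrt(11^2 - 10^2))/10, with sqrt(21) = sqrt(21); their product is 1, so only z₊ = -11/10 + sqrt(21)/10 lies inside the unit circle (z₋ = -11/10 - sqrt(21)/10 lies outside).
z₊ is a simple zero of q(z) = 10*z^2 + 22*z + 10, so Res(1/q, z₊) = 1/q'(z₊) with q'(z) = 20*z + 22; and q'(z₊) = 10*(z₊ - z₋) = 2*sqrt(21).
Therefore J = (2/i) · 2πi · 1/(2*sqrt(21)) = 2*pi/(sqrt(21)) = 2*sqrt(21)*pi/21

Final answer: 2*sqrt(21)*pi/21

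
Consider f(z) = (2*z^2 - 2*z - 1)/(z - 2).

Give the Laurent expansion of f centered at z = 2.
Put w = z - (2), i.e. z = w + 2. The denominator is w, so it suffices to rewrite the numerator in powers of w.

P(z) = 2*z^2 - 2*z - 1
P(w + 2) = 3 + 6*w + 2*w^2

Dividing each term by w:
  f = 3/w + 6 + 2*w

Substituting back w = z - 2:
  f(z) = 3/(z - 2) + 6 + 2*(z - 2)

The series is finite because the numerator is a polynomial; the negative powers form the principal part, and the coefficient of 1/(z - 2) gives Res(f, 2) = 3.

Final answer: 3/(z - 2) + 6 + 2*(z - 2)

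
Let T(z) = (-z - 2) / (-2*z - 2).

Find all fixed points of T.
{-sqrt(17)/4 - 1/4, -1/4 + sqrt(17)/4}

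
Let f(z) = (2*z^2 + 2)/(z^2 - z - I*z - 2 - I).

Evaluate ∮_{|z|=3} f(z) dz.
pi*(-4 + 4*I)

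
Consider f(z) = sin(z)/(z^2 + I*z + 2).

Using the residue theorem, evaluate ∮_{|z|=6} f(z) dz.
By the residue theorem, ∮_C f(z) dz = 2πi · (sum of the residues of f at the poles inside |z| = 6).

The denominator factors as (z + 2*I)*(z - I), so the singularities of f are simple poles at z = -2*I, z = I.
  |-2*I|² = 4 < 36 = 6², so this pole is inside the contour.
  |I|² = 1 < 36 = 6², so this pole is inside the contour.

With P(z) = sin(z) and Q(z) = z^2 + I*z + 2, each pole is simple, so Res(f, z₀) = P(z₀)/Q'(z₀) with Q'(z) = 2*z + I.
  Res(f, -2*I) = P(-2*I)/Q'(-2*I) = (-I*sinh(2))/(-3*I) = sinh(2)/3
  Res(f, I) = P(I)/Q'(I) = (I*sinh(1))/(3*I) = sinh(1)/3

Sum of residues inside C: sinh(1)/3 + sinh(2)/3
∮_C f(z) dz = 2πi · (sinh(1)/3 + sinh(2)/3) = 2*I*pi*sinh(1)/3 + 2*I*pi*sinh(2)/3

Final answer: 2*I*pi*sinh(1)/3 + 2*I*pi*sinh(2)/3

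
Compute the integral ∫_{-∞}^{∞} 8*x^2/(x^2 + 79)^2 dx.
Let f(z) = 8*z^2/(z^2 + 79)^2. The denominator has no real zeros and deg Q - deg P = 2 ≥ 2, so the integral of f over the upper semicircle |z| = R tends to 0 as R → ∞. Closing the contour in the upper half-plane,
  ∫_{-∞}^{∞} f(x) dx = 2πi · Σ Res(f, z_k)  over the poles with Im z_k > 0.

Zeros of the denominator: z^2 + 79 = 0 gives z = ±sqrt(79)*I.
Upper half-plane: z = sqrt(79)*I (a pole of order 2).

Write f(z) = g(z)/(z - sqrt(79)*I)^2 with g(z) = 8*z^2/(z + sqrt(79)*I)^2. For a double pole, Res(f, z₀) = g'(z₀):
  g'(z) = 16*sqrt(79)*I*z/(z + sqrt(79)*I)^3
  Res(f, sqrt(79)*I) = g'(sqrt(79)*I) = -2*sqrt(79)*I/79

∫_{-∞}^{∞} f(x) dx = 2πi · (-2*sqrt(79)*I/79) = 4*sqrt(79)*pi/79

Final answer: 4*sqrt(79)*pi/79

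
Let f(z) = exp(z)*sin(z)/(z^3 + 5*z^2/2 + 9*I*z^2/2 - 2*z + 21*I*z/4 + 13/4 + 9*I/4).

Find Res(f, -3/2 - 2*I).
(-26/85 - 2*I/85)*exp(-3/2 - 2*I)*sin(3/2 + 2*I)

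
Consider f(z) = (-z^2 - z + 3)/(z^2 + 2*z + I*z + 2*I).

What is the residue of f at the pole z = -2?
Write f(z) = P(z)/Q(z) with P(z) = -z^2 - z + 3 and Q(z) = z^2 + 2*z + I*z + 2*I.
The denominator factors as Q(z) = (z + I)*(z + 2), so z = -2 is a simple zero of Q and P is analytic there; z = -2 is therefore a simple pole and
  Res(f, z₀) = P(z₀)/Q'(z₀).

Q'(z) = 2*z + 2 + I, so Q'(-2) = -2 + I.
P(-2) = 1.

Res(f, -2) = (1)/(-2 + I) = -2/5 - I/5

Final answer: -2/5 - I/5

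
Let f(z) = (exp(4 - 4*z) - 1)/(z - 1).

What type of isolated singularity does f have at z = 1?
removable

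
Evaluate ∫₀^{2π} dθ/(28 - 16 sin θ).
sqrt(33)*pi/66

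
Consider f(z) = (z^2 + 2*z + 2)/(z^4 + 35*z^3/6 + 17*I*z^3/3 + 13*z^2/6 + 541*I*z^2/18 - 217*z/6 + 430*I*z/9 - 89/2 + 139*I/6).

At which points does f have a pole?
The singularities of f are the zeros of the denominator. Factoring,
  z^4 + 35*z^3/6 + 17*I*z^3/3 + 13*z^2/6 + 541*I*z^2/18 - 217*z/6 + 430*I*z/9 - 89/2 + 139*I/6 = (z - 2/3 + 3*I)*(z + 2 + 3*I)*(z + 3 - I/3)*(z + 3/2)
so the candidates are z = 2/3 - 3*I, z = -2 - 3*I, z = -3 + I/3, z = -3/2.

Check the numerator P(z) = z^2 + 2*z + 2 at each one:
  P(2/3 - 3*I) = -47/9 - 10*I ≠ 0, so z = 2/3 - 3*I is a (simple) pole.
  P(-2 - 3*I) = -7 + 6*I ≠ 0, so z = -2 - 3*I is a (simple) pole.
  P(-3 + I/3) = 44/9 - 4*I/3 ≠ 0, so z = -3 + I/3 is a (simple) pole.
  P(-3/2) = 5/4 ≠ 0, so z = -3/2 is a (simple) pole.

Poles of f: {-3 + I/3, -2 - 3*I, -3/2, 2/3 - 3*I}

Final answer: {-3 + I/3, -2 - 3*I, -3/2, 2/3 - 3*I}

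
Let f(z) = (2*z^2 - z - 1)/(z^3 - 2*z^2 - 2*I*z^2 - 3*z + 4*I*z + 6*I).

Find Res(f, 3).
Write f(z) = P(z)/Q(z) with P(z) = 2*z^2 - z - 1 and Q(z) = z^3 - 2*z^2 - 2*I*z^2 - 3*z + 4*I*z + 6*I.
The denominator factors as Q(z) = (z + 1)*(z - 3)*(z - 2*I), so z = 3 is a simple zero of Q and P is analytic there; z = 3 is therefore a simple pole and
  Res(f, z₀) = P(z₀)/Q'(z₀).

Q'(z) = 3*z^2 - 4*z - 4*I*z - 3 + 4*I, so Q'(3) = 12 - 8*I.
P(3) = 14.

Res(f, 3) = (14)/(12 - 8*I) = 21/26 + 7*I/13

Final answer: 21/26 + 7*I/13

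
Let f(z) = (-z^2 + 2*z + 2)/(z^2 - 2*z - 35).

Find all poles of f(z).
The singularities of f are the zeros of the denominator. Factoring,
  z^2 - 2*z - 35 = (z + 5)*(z - 7)
so the candidates are z = -5, z = 7.

Check the numerator P(z) = -z^2 + 2*z + 2 at each one:
  P(-5) = -33 ≠ 0, so z = -5 is a (simple) pole.
  P(7) = -33 ≠ 0, so z = 7 is a (simple) pole.

Poles of f: {-5, 7}

Final answer: {-5, 7}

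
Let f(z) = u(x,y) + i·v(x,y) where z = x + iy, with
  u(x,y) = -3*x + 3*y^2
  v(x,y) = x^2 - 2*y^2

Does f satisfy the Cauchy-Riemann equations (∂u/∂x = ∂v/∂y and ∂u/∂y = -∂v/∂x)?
∂u/∂x = -3
∂v/∂y = -4*y
∂u/∂y = 6*y
∂v/∂x = 2*x
∂u/∂x ≠ ∂v/∂y and ∂u/∂y ≠ -∂v/∂x; the Cauchy-Riemann equations are not satisfied, so f is not analytic.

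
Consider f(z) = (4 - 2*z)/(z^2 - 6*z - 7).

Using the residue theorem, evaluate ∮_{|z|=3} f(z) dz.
-3*I*pi/2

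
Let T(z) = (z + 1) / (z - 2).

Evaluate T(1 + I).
-1/2 - 3*I/2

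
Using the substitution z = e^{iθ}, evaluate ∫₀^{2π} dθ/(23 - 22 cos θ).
Call the integral J. The integrand is 2π-periodic and we integrate over a full period, so shifting θ does not change the value (θ → θ + π flips the sign of the trig term). Hence
  J = ∫₀^{2π} dθ/(23 + 22 cos θ).
Put z = e^{iθ}: then cos θ = (z + 1/z)/2, dθ = dz/(iz), and z runs once counterclockwise around |z| = 1:
  J = ∮_{|z|=1} 1/(23 + 22*(z + 1/z)/2) · dz/(iz) = (2/i) ∮_{|z|=1} dz/(22*z^2 + 46*z + 22).
The roots of 22*z^2 + 46*z + 22 are z = (-23 ± sqrt(23^2 - 22^2))/22, with sqrt(45) = 3*sqrt(5); their product is 1, so only z₊ = -23/22 + 3*sqrt(5)/22 lies inside the unit circle (z₋ = -23/22 - 3*sqrt(5)/22 lies outside).
z₊ is a simple zero of q(z) = 22*z^2 + 46*z + 22, so Res(1/q, z₊) = 1/q'(z₊) with q'(z) = 44*z + 46; and q'(z₊) = 22*(z₊ - z₋) = 6*sqrt(5).
Therefore J = (2/i) · 2πi · 1/(6*sqrt(5)) = 2*pi/(3*sqrt(5)) = 2*sqrt(5)*pi/15

Final answer: 2*sqrt(5)*pi/15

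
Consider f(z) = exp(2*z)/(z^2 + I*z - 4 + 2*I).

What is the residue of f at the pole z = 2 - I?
Write f(z) = P(z)/Q(z) with P(z) = exp(2*z) and Q(z) = z^2 + I*z - 4 + 2*I.
The denominator factors as Q(z) = (z - 2 + I)*(z + 2), so z = 2 - I is a simple zero of Q and P is analytic there; z = 2 - I is therefore a simple pole and
  Res(f, z₀) = P(z₀)/Q'(z₀).

Q'(z) = 2*z + I, so Q'(2 - I) = 4 - I.
P(2 - I) = exp(4 - 2*I).

Res(f, 2 - I) = (exp(4 - 2*I))/(4 - I) = (4/17 + I/17)*exp(4 - 2*I)

Final answer: (4/17 + I/17)*exp(4 - 2*I)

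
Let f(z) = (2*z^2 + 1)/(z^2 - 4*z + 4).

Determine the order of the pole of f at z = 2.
Factor the denominator:
  z^2 - 4*z + 4 = (z - 2)^2

The numerator P(z) = 2*z^2 + 1 has P(2) = 9 ≠ 0, so no factor of (z - 2) cancels.
Near z = 2 we can therefore write f(z) = g(z)/(z - 2)^2 with g analytic at 2 and g(2) ≠ 0 (g is just the numerator).

Hence z = 2 is a pole of order 2.

Final answer: 2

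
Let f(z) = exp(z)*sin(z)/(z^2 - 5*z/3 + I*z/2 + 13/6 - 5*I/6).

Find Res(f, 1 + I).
(12/229 - 90*I/229)*exp(1 + I)*sin(1 + I)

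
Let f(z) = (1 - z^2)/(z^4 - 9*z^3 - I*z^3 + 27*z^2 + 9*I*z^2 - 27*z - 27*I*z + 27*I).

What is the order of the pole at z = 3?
3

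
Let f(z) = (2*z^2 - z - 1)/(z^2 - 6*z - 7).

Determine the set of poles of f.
The singularities of f are the zeros of the denominator. Factoring,
  z^2 - 6*z - 7 = (z - 7)*(z + 1)
so the candidates are z = 7, z = -1.

Check the numerator P(z) = 2*z^2 - z - 1 at each one:
  P(7) = 90 ≠ 0, so z = 7 is a (simple) pole.
  P(-1) = 2 ≠ 0, so z = -1 is a (simple) pole.

Poles of f: {-1, 7}

Final answer: {-1, 7}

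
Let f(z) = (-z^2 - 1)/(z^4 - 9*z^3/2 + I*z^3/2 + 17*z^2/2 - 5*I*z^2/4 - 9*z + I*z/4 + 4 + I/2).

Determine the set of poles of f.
The singularities of f are the zeros of the denominator. Factoring,
  z^4 - 9*z^3/2 + I*z^3/2 + 17*z^2/2 - 5*I*z^2/4 - 9*z + I*z/4 + 4 + I/2 = (z - 1)*(z - 2)*(z - 1 + 3*I/2)*(z - 1/2 - I)
so the candidates are z = 1, z = 2, z = 1 - 3*I/2, z = 1/2 + I.

Check the numerator P(z) = -z^2 - 1 at each one:
  P(1) = -2 ≠ 0, so z = 1 is a (simple) pole.
  P(2) = -5 ≠ 0, so z = 2 is a (simple) pole.
  P(1 - 3*I/2) = 1/4 + 3*I ≠ 0, so z = 1 - 3*I/2 is a (simple) pole.
  P(1/2 + I) = -1/4 - I ≠ 0, so z = 1/2 + I is a (simple) pole.

Poles of f: {1/2 + I, 1 - 3*I/2, 1, 2}

Final answer: {1/2 + I, 1 - 3*I/2, 1, 2}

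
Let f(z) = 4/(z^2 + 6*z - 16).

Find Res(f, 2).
Write f(z) = P(z)/Q(z) with P(z) = 4 and Q(z) = z^2 + 6*z - 16.
The denominator factors as Q(z) = (z - 2)*(z + 8), so z = 2 is a simple zero of Q and P is analytic there; z = 2 is therefore a simple pole and
  Res(f, z₀) = P(z₀)/Q'(z₀).

Q'(z) = 2*z + 6, so Q'(2) = 10.
P(2) = 4.

Res(f, 2) = (4)/(10) = 2/5

Final answer: 2/5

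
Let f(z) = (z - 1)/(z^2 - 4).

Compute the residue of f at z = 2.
Write f(z) = P(z)/Q(z) with P(z) = z - 1 and Q(z) = z^2 - 4.
The denominator factors as Q(z) = (z - 2)*(z + 2), so z = 2 is a simple zero of Q and P is analytic there; z = 2 is therefore a simple pole and
  Res(f, z₀) = P(z₀)/Q'(z₀).

Q'(z) = 2*z, so Q'(2) = 4.
P(2) = 1.

Res(f, 2) = (1)/(4) = 1/4

Final answer: 1/4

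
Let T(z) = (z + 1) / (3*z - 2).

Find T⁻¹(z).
Set w = T(z) = (z + 1) / (3*z - 2) and solve for z:
  w*(3*z - 2) = z + 1
  -2*w + z*(3*w - 1) - 1 = 0
  z*(3*w - 1) = 2*w + 1
  z = (-2*w - 1)/(1 - 3*w)
Renaming the variable, T⁻¹(z) = (-2*z - 1)/(-3*z + 1) = (2*z + 1)/(3*z - 1).
(Check: ad - bc = -5 ≠ 0, so T is invertible.)

Final answer: (2*z + 1)/(3*z - 1)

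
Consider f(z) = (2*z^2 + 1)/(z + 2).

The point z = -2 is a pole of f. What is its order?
Factor the denominator:
  z + 2 = (z + 2)

The numerator P(z) = 2*z^2 + 1 has P(-2) = 9 ≠ 0, so no factor of (z + 2) cancels.
Near z = -2 we can therefore write f(z) = g(z)/(z + 2) with g analytic at -2 and g(-2) ≠ 0 (g is just the numerator).

Hence z = -2 is a pole of order 1.

Final answer: 1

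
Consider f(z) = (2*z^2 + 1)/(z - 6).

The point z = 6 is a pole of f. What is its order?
1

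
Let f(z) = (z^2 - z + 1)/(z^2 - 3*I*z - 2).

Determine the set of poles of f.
The singularities of f are the zeros of the denominator. Factoring,
  z^2 - 3*I*z - 2 = (z - I)*(z - 2*I)
so the candidates are z = I, z = 2*I.

Check the numerator P(z) = z^2 - z + 1 at each one:
  P(I) = -I ≠ 0, so z = I is a (simple) pole.
  P(2*I) = -3 - 2*I ≠ 0, so z = 2*I is a (simple) pole.

Poles of f: {I, 2*I}

Final answer: {I, 2*I}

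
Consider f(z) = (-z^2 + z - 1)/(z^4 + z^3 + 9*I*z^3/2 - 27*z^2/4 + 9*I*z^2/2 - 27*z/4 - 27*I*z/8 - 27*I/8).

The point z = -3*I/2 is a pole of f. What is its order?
3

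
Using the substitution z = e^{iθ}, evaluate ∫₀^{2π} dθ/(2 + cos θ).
Let J = ∫₀^{2π} dθ/(2 + cos θ).
Put z = e^{iθ}: then cos θ = (z + 1/z)/2, dθ = dz/(iz), and z runs once counterclockwise around |z| = 1:
  J = ∮_{|z|=1} 1/(2 + (z + 1/z)/2) · dz/(iz) = (2/i) ∮_{|z|=1} dz/(z^2 + 4*z + 1).
The roots of z^2 + 4*z + 1 are z = (-2 ± sqrt(2^2 - 1^2)), with sqrt(3) = sqrt(3); their product is 1, so only z₊ = -2 + sqrt(3) lies inside the unit circle (z₋ = -2 - sqrt(3) lies outside).
z₊ is a simple zero of q(z) = z^2 + 4*z + 1, so Res(1/q, z₊) = 1/q'(z₊) with q'(z) = 2*z + 4; and q'(z₊) = (z₊ - z₋) = 2*sqrt(3).
Therefore J = (2/i) · 2πi · 1/(2*sqrt(3)) = 2*pi/(sqrt(3)) = 2*sqrt(3)*pi/3

Final answer: 2*sqrt(3)*pi/3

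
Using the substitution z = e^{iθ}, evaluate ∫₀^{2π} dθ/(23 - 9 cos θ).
Call the integral J. The integrand is 2π-periodic and we integrate over a full period, so shifting θ does not change the value (θ → θ + π flips the sign of the trig term). Hence
  J = ∫₀^{2π} dθ/(23 + 9 cos θ).
Put z = e^{iθ}: then cos θ = (z + 1/z)/2, dθ = dz/(iz), and z runs once counterclockwise around |z| = 1:
  J = ∮_{|z|=1} 1/(23 + 9*(z + 1/z)/2) · dz/(iz) = (2/i) ∮_{|z|=1} dz/(9*z^2 + 46*z + 9).
The roots of 9*z^2 + 46*z + 9 are z = (-23 ± sqrt(23^2 - 9^2))/9, with sqrt(448) = 8*sqrt(7); their product is 1, so only z₊ = -23/9 + 8*sqrt(7)/9 lies inside the unit circle (z₋ = -23/9 - 8*sqrt(7)/9 lies outside).
z₊ is a simple zero of q(z) = 9*z^2 + 46*z + 9, so Res(1/q, z₊) = 1/q'(z₊) with q'(z) = 18*z + 46; and q'(z₊) = 9*(z₊ - z₋) = 16*sqrt(7).
Therefore J = (2/i) · 2πi · 1/(16*sqrt(7)) = 2*pi/(8*sqrt(7)) = sqrt(7)*pi/28

Final answer: sqrt(7)*pi/28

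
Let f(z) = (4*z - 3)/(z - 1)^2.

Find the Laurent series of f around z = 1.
Put w = z - (1), i.e. z = w + 1. The denominator is w^2, so it suffices to rewrite the numerator in powers of w.

P(z) = 4*z - 3
P(w + 1) = 1 + 4*w

Dividing each term by w^2:
  f = 1/w^2 + 4/w

Substituting back w = z - 1:
  f(z) = 1/(z - 1)^2 + 4/(z - 1)

The series is finite because the numerator is a polynomial; the negative powers form the principal part, and the coefficient of 1/(z - 1) gives Res(f, 1) = 4.

Final answer: 1/(z - 1)^2 + 4/(z - 1)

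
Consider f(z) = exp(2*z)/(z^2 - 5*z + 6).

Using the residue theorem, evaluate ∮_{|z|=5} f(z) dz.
By the residue theorem, ∮_C f(z) dz = 2πi · (sum of the residues of f at the poles inside |z| = 5).

The denominator factors as (z - 2)*(z - 3), so the singularities of f are simple poles at z = 2, z = 3.
  |2|² = 4 < 25 = 5², so this pole is inside the contour.
  |3|² = 9 < 25 = 5², so this pole is inside the contour.

With P(z) = exp(2*z) and Q(z) = z^2 - 5*z + 6, each pole is simple, so Res(f, z₀) = P(z₀)/Q'(z₀) with Q'(z) = 2*z - 5.
  Res(f, 2) = P(2)/Q'(2) = (exp(4))/(-1) = -exp(4)
  Res(f, 3) = P(3)/Q'(3) = (exp(6))/(1) = exp(6)

Sum of residues inside C: -exp(4) + exp(6)
∮_C f(z) dz = 2πi · (-exp(4) + exp(6)) = -2*I*pi*exp(4) + 2*I*pi*exp(6)

Final answer: -2*I*pi*exp(4) + 2*I*pi*exp(6)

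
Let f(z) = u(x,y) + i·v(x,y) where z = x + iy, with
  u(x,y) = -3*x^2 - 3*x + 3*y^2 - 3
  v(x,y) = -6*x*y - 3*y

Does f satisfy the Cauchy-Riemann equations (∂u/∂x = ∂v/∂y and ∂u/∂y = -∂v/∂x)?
∂u/∂x = -6*x - 3
∂v/∂y = -6*x - 3
∂u/∂y = 6*y
∂v/∂x = -6*y
∂u/∂x = ∂v/∂y and ∂u/∂y = -∂v/∂x hold identically; f is analytic.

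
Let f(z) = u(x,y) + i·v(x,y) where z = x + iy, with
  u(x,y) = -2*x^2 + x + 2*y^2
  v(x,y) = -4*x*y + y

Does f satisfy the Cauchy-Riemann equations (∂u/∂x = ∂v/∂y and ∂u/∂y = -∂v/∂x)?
∂u/∂x = 1 - 4*x
∂v/∂y = 1 - 4*x
∂u/∂y = 4*y
∂v/∂x = -4*y
∂u/∂x = ∂v/∂y and ∂u/∂y = -∂v/∂x hold identically; f is analytic.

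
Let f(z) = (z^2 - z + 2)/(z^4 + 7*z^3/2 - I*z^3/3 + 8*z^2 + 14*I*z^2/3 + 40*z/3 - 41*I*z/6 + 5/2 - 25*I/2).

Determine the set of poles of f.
{-3 + 2*I, -1 + I/3, -3*I, 1/2 + I}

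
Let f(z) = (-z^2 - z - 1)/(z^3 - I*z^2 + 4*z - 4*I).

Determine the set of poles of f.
The singularities of f are the zeros of the denominator. Factoring,
  z^3 - I*z^2 + 4*z - 4*I = (z - 2*I)*(z + 2*I)*(z - I)
so the candidates are z = 2*I, z = -2*I, z = I.

Check the numerator P(z) = -z^2 - z - 1 at each one:
  P(2*I) = 3 - 2*I ≠ 0, so z = 2*I is a (simple) pole.
  P(-2*I) = 3 + 2*I ≠ 0, so z = -2*I is a (simple) pole.
  P(I) = -I ≠ 0, so z = I is a (simple) pole.

Poles of f: {-2*I, I, 2*I}

Final answer: {-2*I, I, 2*I}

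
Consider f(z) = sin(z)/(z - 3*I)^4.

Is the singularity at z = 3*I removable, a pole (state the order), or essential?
Write f(z) = g(z)/(z - 3*I)^4 with g(z) = sin(z).
g is entire and g(3*I) = I*sinh(3) ≠ 0, so no factor of (z - 3*I) cancels: the Laurent expansion of f about z = 3*I starts at the power -4, i.e. lim_{z→z₀} (z - z₀)^4 f(z) = I*sinh(3) is finite and nonzero.
So z = 3*I is a pole of order 4.

Final answer: pole of order 4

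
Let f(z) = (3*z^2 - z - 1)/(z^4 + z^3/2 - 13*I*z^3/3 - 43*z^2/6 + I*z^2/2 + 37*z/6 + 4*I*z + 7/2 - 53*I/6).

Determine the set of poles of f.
The singularities of f are the zeros of the denominator. Factoring,
  z^4 + z^3/2 - 13*I*z^3/3 - 43*z^2/6 + I*z^2/2 + 37*z/6 + 4*I*z + 7/2 - 53*I/6 = (z + 1 - I)*(z - 1 - 2*I)*(z - 1 + 2*I/3)*(z + 3/2 - 2*I)
so the candidates are z = -1 + I, z = 1 + 2*I, z = 1 - 2*I/3, z = -3/2 + 2*I.

Check the numerator P(z) = 3*z^2 - z - 1 at each one:
  P(-1 + I) = -7*I ≠ 0, so z = -1 + I is a (simple) pole.
  P(1 + 2*I) = -11 + 10*I ≠ 0, so z = 1 + 2*I is a (simple) pole.
  P(1 - 2*I/3) = -1/3 - 10*I/3 ≠ 0, so z = 1 - 2*I/3 is a (simple) pole.
  P(-3/2 + 2*I) = -19/4 - 20*I ≠ 0, so z = -3/2 + 2*I is a (simple) pole.

Poles of f: {-3/2 + 2*I, -1 + I, 1 - 2*I/3, 1 + 2*I}

Final answer: {-3/2 + 2*I, -1 + I, 1 - 2*I/3, 1 + 2*I}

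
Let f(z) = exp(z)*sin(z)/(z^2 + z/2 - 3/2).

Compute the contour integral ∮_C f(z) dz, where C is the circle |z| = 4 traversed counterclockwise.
4*I*pi*exp(-3/2)*sin(3/2)/5 + 4*exp(1)*I*pi*sin(1)/5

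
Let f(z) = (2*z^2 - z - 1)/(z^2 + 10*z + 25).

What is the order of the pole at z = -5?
2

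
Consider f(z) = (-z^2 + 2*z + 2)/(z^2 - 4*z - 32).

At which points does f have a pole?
The singularities of f are the zeros of the denominator. Factoring,
  z^2 - 4*z - 32 = (z + 4)*(z - 8)
so the candidates are z = -4, z = 8.

Check the numerator P(z) = -z^2 + 2*z + 2 at each one:
  P(-4) = -22 ≠ 0, so z = -4 is a (simple) pole.
  P(8) = -46 ≠ 0, so z = 8 is a (simple) pole.

Poles of f: {-4, 8}

Final answer: {-4, 8}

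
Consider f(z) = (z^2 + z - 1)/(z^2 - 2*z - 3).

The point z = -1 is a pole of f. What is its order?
Factor the denominator:
  z^2 - 2*z - 3 = (z + 1)*(z - 3)

The numerator P(z) = z^2 + z - 1 has P(-1) = -1 ≠ 0, so no factor of (z + 1) cancels.
Near z = -1 we can therefore write f(z) = g(z)/(z + 1) with g analytic at -1 and g(-1) ≠ 0 (g is the numerator divided by the remaining denominator factors).

Hence z = -1 is a pole of order 1.

Final answer: 1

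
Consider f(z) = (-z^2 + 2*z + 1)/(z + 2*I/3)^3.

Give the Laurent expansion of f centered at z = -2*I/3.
Put w = z - (-2*I/3), i.e. z = w - 2*I/3. The denominator is w^3, so it suffices to rewrite the numerator in powers of w.

P(z) = -z^2 + 2*z + 1
P(w - 2*I/3) = 13/9 - 4*I/3 + (2 + 4*I/3)*w - w^2

Dividing each term by w^3:
  f = (13/9 - 4*I/3)/w^3 + (2 + 4*I/3)/w^2 - 1/w

Substituting back w = z + 2*I/3:
  f(z) = (13/9 - 4*I/3)/(z + 2*I/3)^3 + (2 + 4*I/3)/(z + 2*I/3)^2 - 1/(z + 2*I/3)

The series is finite because the numerator is a polynomial; the negative powers form the principal part, and the coefficient of 1/(z + 2*I/3) gives Res(f, -2*I/3) = -1.

Final answer: (13/9 - 4*I/3)/(z + 2*I/3)^3 + (2 + 4*I/3)/(z + 2*I/3)^2 - 1/(z + 2*I/3)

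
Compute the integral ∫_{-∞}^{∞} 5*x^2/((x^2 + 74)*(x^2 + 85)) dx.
Let f(z) = 5*z^2/((z^2 + 74)*(z^2 + 85)). The denominator has no real zeros and deg Q - deg P = 2 ≥ 2, so the integral of f over the upper semicircle |z| = R tends to 0 as R → ∞. Closing the contour in the upper half-plane,
  ∫_{-∞}^{∞} f(x) dx = 2πi · Σ Res(f, z_k)  over the poles with Im z_k > 0.

Zeros of the denominator: z^2 + 74 = 0 gives z = ±sqrt(74)*I; z^2 + 85 = 0 gives z = ±sqrt(85)*I.
Upper half-plane: z = sqrt(74)*I, z = sqrt(85)*I (simple).

Each pole is a simple zero of Q(z) = z^4 + 159*z^2 + 6290, so Res(f, z₀) = P(z₀)/Q'(z₀) with P(z) = 5*z^2, Q'(z) = 4*z^3 + 318*z:
  Res(f, sqrt(74)*I) = (-370)/(22*sqrt(74)*I) = 5*sqrt(74)*I/22
  Res(f, sqrt(85)*I) = (-425)/(-22*sqrt(85)*I) = -5*sqrt(85)*I/22

Sum of residues: 5*I*(-sqrt(85) + sqrt(74))/22
∫_{-∞}^{∞} f(x) dx = 2πi · (5*I*(-sqrt(85) + sqrt(74))/22) = 5*pi*(-sqrt(74) + sqrt(85))/11

Final answer: 5*pi*(-sqrt(74) + sqrt(85))/11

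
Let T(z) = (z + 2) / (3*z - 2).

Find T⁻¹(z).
Set w = T(z) = (z + 2) / (3*z - 2) and solve for z:
  w*(3*z - 2) = z + 2
  -2*w + z*(3*w - 1) - 2 = 0
  z*(3*w - 1) = 2*w + 2
  z = (-2*w - 2)/(1 - 3*w)
Renaming the variable, T⁻¹(z) = (-2*z - 2)/(-3*z + 1) = (2*z + 2)/(3*z - 1).
(Check: ad - bc = -8 ≠ 0, so T is invertible.)

Final answer: (2*z + 2)/(3*z - 1)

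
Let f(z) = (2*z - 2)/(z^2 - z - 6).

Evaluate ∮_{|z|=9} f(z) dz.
By the residue theorem, ∮_C f(z) dz = 2πi · (sum of the residues of f at the poles inside |z| = 9).

The denominator factors as (z + 2)*(z - 3), so the singularities of f are simple poles at z = -2, z = 3.
  |-2|² = 4 < 81 = 9², so this pole is inside the contour.
  |3|² = 9 < 81 = 9², so this pole is inside the contour.

With P(z) = 2*z - 2 and Q(z) = z^2 - z - 6, each pole is simple, so Res(f, z₀) = P(z₀)/Q'(z₀) with Q'(z) = 2*z - 1.
  Res(f, -2) = P(-2)/Q'(-2) = (-6)/(-5) = 6/5
  Res(f, 3) = P(3)/Q'(3) = (4)/(5) = 4/5

Sum of residues inside C: 2
∮_C f(z) dz = 2πi · (2) = 4*I*pi

Final answer: 4*I*pi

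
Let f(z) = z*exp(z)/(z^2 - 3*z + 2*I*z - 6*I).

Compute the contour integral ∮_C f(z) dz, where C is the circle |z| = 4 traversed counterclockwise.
By the residue theorem, ∮_C f(z) dz = 2πi · (sum of the residues of f at the poles inside |z| = 4).

The denominator factors as (z - 3)*(z + 2*I), so the singularities of f are simple poles at z = 3, z = -2*I.
  |3|² = 9 < 16 = 4², so this pole is inside the contour.
  |-2*I|² = 4 < 16 = 4², so this pole is inside the contour.

With P(z) = z*exp(z) and Q(z) = z^2 - 3*z + 2*I*z - 6*I, each pole is simple, so Res(f, z₀) = P(z₀)/Q'(z₀) with Q'(z) = 2*z - 3 + 2*I.
  Res(f, 3) = P(3)/Q'(3) = (3*exp(3))/(3 + 2*I) = (9/13 - 6*I/13)*exp(3)
  Res(f, -2*I) = P(-2*I)/Q'(-2*I) = (-2*I*exp(-2*I))/(-3 - 2*I) = (4/13 + 6*I/13)*exp(-2*I)

Sum of residues inside C: (9/13 - 6*I/13)*exp(3) + (4/13 + 6*I/13)*exp(-2*I)
∮_C f(z) dz = 2πi · ((9/13 - 6*I/13)*exp(3) + (4/13 + 6*I/13)*exp(-2*I)) = pi*(-12/13 + 8*I/13)*exp(-2*I) + pi*(12/13 + 18*I/13)*exp(3)

Final answer: pi*(-12/13 + 8*I/13)*exp(-2*I) + pi*(12/13 + 18*I/13)*exp(3)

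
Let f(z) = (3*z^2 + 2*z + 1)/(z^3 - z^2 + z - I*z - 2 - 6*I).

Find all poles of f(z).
{-1 + I, -2*I, 2 + I}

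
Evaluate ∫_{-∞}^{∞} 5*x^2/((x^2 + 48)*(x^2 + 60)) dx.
Let f(z) = 5*z^2/((z^2 + 48)*(z^2 + 60)). The denominator has no real zeros and deg Q - deg P = 2 ≥ 2, so the integral of f over the upper semicircle |z| = R tends to 0 as R → ∞. Closing the contour in the upper half-plane,
  ∫_{-∞}^{∞} f(x) dx = 2πi · Σ Res(f, z_k)  over the poles with Im z_k > 0.

Zeros of the denominator: z^2 + 48 = 0 gives z = ±4*sqrt(3)*I; z^2 + 60 = 0 gives z = ±2*sqrt(15)*I.
Upper half-plane: z = 2*sqrt(15)*I, z = 4*sqrt(3)*I (simple).

Each pole is a simple zero of Q(z) = z^4 + 108*z^2 + 2880, so Res(f, z₀) = P(z₀)/Q'(z₀) with P(z) = 5*z^2, Q'(z) = 4*z^3 + 216*z:
  Res(f, 2*sqrt(15)*I) = (-300)/(-48*sqrt(15)*I) = -5*sqrt(15)*I/12
  Res(f, 4*sqrt(3)*I) = (-240)/(96*sqrt(3)*I) = 5*sqrt(3)*I/6

Sum of residues: 5*I*(-sqrt(15) + 2*sqrt(3))/12
∫_{-∞}^{∞} f(x) dx = 2πi · (5*I*(-sqrt(15) + 2*sqrt(3))/12) = 5*pi*(-2*sqrt(3) + sqrt(15))/6

Final answer: 5*pi*(-2*sqrt(3) + sqrt(15))/6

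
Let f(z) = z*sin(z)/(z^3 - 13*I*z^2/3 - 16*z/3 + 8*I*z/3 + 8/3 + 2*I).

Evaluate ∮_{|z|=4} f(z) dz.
By the residue theorem, ∮_C f(z) dz = 2πi · (sum of the residues of f at the poles inside |z| = 4).

The denominator factors as (z + 1 - 3*I)*(z - I)*(z - 1 - I/3), so the singularities of f are simple poles at z = -1 + 3*I, z = I, z = 1 + I/3.
  |-1 + 3*I|² = 10 < 16 = 4², so this pole is inside the contour.
  |I|² = 1 < 16 = 4², so this pole is inside the contour.
  |1 + I/3|² = 10/9 < 16 = 4², so this pole is inside the contour.

With P(z) = z*sin(z) and Q(z) = z^3 - 13*I*z^2/3 - 16*z/3 + 8*I*z/3 + 8/3 + 2*I, each pole is simple, so Res(f, z₀) = P(z₀)/Q'(z₀) with Q'(z) = 3*z^2 - 26*I*z/3 - 16/3 + 8*I/3.
  Res(f, -1 + 3*I) = P(-1 + 3*I)/Q'(-1 + 3*I) = ((1 - 3*I)*sin(1 - 3*I))/(-10/3 - 20*I/3) = (3/10 + 3*I/10)*sin(1 - 3*I)
  Res(f, I) = P(I)/Q'(I) = (-sinh(1))/(1/3 + 8*I/3) = (-3/65 + 24*I/65)*sinh(1)
  Res(f, 1 + I/3) = P(1 + I/3)/Q'(1 + I/3) = ((1 + I/3)*sin(1 + I/3))/(2/9 - 4*I) = (-9/130 + 33*I/130)*sin(1 + I/3)

Sum of residues inside C: (-9/130 + 33*I/130)*sin(1 + I/3) + (-3/65 + 24*I/65)*sinh(1) + (3/10 + 3*I/10)*sin(1 - 3*I)
∮_C f(z) dz = 2πi · ((-9/130 + 33*I/130)*sin(1 + I/3) + (-3/65 + 24*I/65)*sinh(1) + (3/10 + 3*I/10)*sin(1 - 3*I)) = pi*(-33/65 - 9*I/65)*sin(1 + I/3) + pi*(-48/65 - 6*I/65)*sinh(1) + pi*(-3/5 + 3*I/5)*sin(1 - 3*I)

Final answer: pi*(-33/65 - 9*I/65)*sin(1 + I/3) + pi*(-48/65 - 6*I/65)*sinh(1) + pi*(-3/5 + 3*I/5)*sin(1 - 3*I)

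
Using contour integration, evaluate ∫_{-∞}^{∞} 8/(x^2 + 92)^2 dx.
Let f(z) = 8/(z^2 + 92)^2. The denominator has no real zeros and deg Q - deg P = 4 ≥ 2, so the integral of f over the upper semicircle |z| = R tends to 0 as R → ∞. Closing the contour in the upper half-plane,
  ∫_{-∞}^{∞} f(x) dx = 2πi · Σ Res(f, z_k)  over the poles with Im z_k > 0.

Zeros of the denominator: z^2 + 92 = 0 gives z = ±2*sqrt(23)*I.
Upper half-plane: z = 2*sqrt(23)*I (a pole of order 2).

Write f(z) = g(z)/(z - 2*sqrt(23)*I)^2 with g(z) = 8/(z + 2*sqrt(23)*I)^2. For a double pole, Res(f, z₀) = g'(z₀):
  g'(z) = -16/(z + 2*sqrt(23)*I)^3
  Res(f, 2*sqrt(23)*I) = g'(2*sqrt(23)*I) = -sqrt(23)*I/2116

∫_{-∞}^{∞} f(x) dx = 2πi · (-sqrt(23)*I/2116) = sqrt(23)*pi/1058

Final answer: sqrt(23)*pi/1058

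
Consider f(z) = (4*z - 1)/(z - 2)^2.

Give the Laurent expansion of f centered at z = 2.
Put w = z - (2), i.e. z = w + 2. The denominator is w^2, so it suffices to rewrite the numerator in powers of w.

P(z) = 4*z - 1
P(w + 2) = 7 + 4*w

Dividing each term by w^2:
  f = 7/w^2 + 4/w

Substituting back w = z - 2:
  f(z) = 7/(z - 2)^2 + 4/(z - 2)

The series is finite because the numerator is a polynomial; the negative powers form the principal part, and the coefficient of 1/(z - 2) gives Res(f, 2) = 4.

Final answer: 7/(z - 2)^2 + 4/(z - 2)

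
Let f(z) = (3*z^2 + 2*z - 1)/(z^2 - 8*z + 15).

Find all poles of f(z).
The singularities of f are the zeros of the denominator. Factoring,
  z^2 - 8*z + 15 = (z - 3)*(z - 5)
so the candidates are z = 3, z = 5.

Check the numerator P(z) = 3*z^2 + 2*z - 1 at each one:
  P(3) = 32 ≠ 0, so z = 3 is a (simple) pole.
  P(5) = 84 ≠ 0, so z = 5 is a (simple) pole.

Poles of f: {3, 5}

Final answer: {3, 5}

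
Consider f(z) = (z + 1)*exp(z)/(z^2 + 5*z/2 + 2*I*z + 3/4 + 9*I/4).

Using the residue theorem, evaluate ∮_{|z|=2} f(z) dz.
By the residue theorem, ∮_C f(z) dz = 2πi · (sum of the residues of f at the poles inside |z| = 2).

The denominator factors as (z + 3/2 + 3*I/2)*(z + 1 + I/2), so the singularities of f are simple poles at z = -3/2 - 3*I/2, z = -1 - I/2.
  |-3/2 - 3*I/2|² = 9/2 > 4 = 2², so this pole is outside the contour.
  |-1 - I/2|² = 5/4 < 4 = 2², so this pole is inside the contour.

With P(z) = (z + 1)*exp(z) and Q(z) = z^2 + 5*z/2 + 2*I*z + 3/4 + 9*I/4, each pole is simple, so Res(f, z₀) = P(z₀)/Q'(z₀) with Q'(z) = 2*z + 5/2 + 2*I.
  Res(f, -1 - I/2) = P(-1 - I/2)/Q'(-1 - I/2) = (-I*exp(-1 - I/2)/2)/(1/2 + I) = (-2/5 - I/5)*exp(-1 - I/2)

∮_C f(z) dz = 2πi · ((-2/5 - I/5)*exp(-1 - I/2)) = pi*(2/5 - 4*I/5)*exp(-1 - I/2)

Final answer: pi*(2/5 - 4*I/5)*exp(-1 - I/2)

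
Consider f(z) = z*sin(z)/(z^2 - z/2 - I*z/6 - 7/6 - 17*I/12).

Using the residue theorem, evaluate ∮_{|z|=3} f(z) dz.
By the residue theorem, ∮_C f(z) dz = 2πi · (sum of the residues of f at the poles inside |z| = 3).

The denominator factors as (z - 3/2 - 2*I/3)*(z + 1 + I/2), so the singularities of f are simple poles at z = 3/2 + 2*I/3, z = -1 - I/2.
  |3/2 + 2*I/3|² = 97/36 < 9 = 3², so this pole is inside the contour.
  |-1 - I/2|² = 5/4 < 9 = 3², so this pole is inside the contour.

With P(z) = z*sin(z) and Q(z) = z^2 - z/2 - I*z/6 - 7/6 - 17*I/12, each pole is simple, so Res(f, z₀) = P(z₀)/Q'(z₀) with Q'(z) = 2*z - 1/2 - I/6.
  Res(f, 3/2 + 2*I/3) = P(3/2 + 2*I/3)/Q'(3/2 + 2*I/3) = ((3/2 + 2*I/3)*sin(3/2 + 2*I/3))/(5/2 + 7*I/6) = (163/274 - 3*I/274)*sin(3/2 + 2*I/3)
  Res(f, -1 - I/2) = P(-1 - I/2)/Q'(-1 - I/2) = ((1 + I/2)*sin(1 + I/2))/(-5/2 - 7*I/6) = (-111/274 - 3*I/274)*sin(1 + I/2)

Sum of residues inside C: (-111/274 - 3*I/274)*sin(1 + I/2) + (163/274 - 3*I/274)*sin(3/2 + 2*I/3)
∮_C f(z) dz = 2πi · ((-111/274 - 3*I/274)*sin(1 + I/2) + (163/274 - 3*I/274)*sin(3/2 + 2*I/3)) = pi*(3/137 - 111*I/137)*sin(1 + I/2) + pi*(3/137 + 163*I/137)*sin(3/2 + 2*I/3)

Final answer: pi*(3/137 - 111*I/137)*sin(1 + I/2) + pi*(3/137 + 163*I/137)*sin(3/2 + 2*I/3)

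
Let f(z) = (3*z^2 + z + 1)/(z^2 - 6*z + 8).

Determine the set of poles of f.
The singularities of f are the zeros of the denominator. Factoring,
  z^2 - 6*z + 8 = (z - 4)*(z - 2)
so the candidates are z = 4, z = 2.

Check the numerator P(z) = 3*z^2 + z + 1 at each one:
  P(4) = 53 ≠ 0, so z = 4 is a (simple) pole.
  P(2) = 15 ≠ 0, so z = 2 is a (simple) pole.

Poles of f: {2, 4}

Final answer: {2, 4}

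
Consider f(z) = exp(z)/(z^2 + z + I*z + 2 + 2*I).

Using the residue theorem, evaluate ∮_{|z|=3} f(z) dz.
By the residue theorem, ∮_C f(z) dz = 2πi · (sum of the residues of f at the poles inside |z| = 3).

The denominator factors as (z + 1 - I)*(z + 2*I), so the singularities of f are simple poles at z = -1 + I, z = -2*I.
  |-1 + I|² = 2 < 9 = 3², so this pole is inside the contour.
  |-2*I|² = 4 < 9 = 3², so this pole is inside the contour.

With P(z) = exp(z) and Q(z) = z^2 + z + I*z + 2 + 2*I, each pole is simple, so Res(f, z₀) = P(z₀)/Q'(z₀) with Q'(z) = 2*z + 1 + I.
  Res(f, -1 + I) = P(-1 + I)/Q'(-1 + I) = (exp(-1 + I))/(-1 + 3*I) = (-1/10 - 3*I/10)*exp(-1 + I)
  Res(f, -2*I) = P(-2*I)/Q'(-2*I) = (exp(-2*I))/(1 - 3*I) = (1/10 + 3*I/10)*exp(-2*I)

Sum of residues inside C: (1/10 + 3*I/10)*exp(-2*I) + (-1/10 - 3*I/10)*exp(-1 + I)
∮_C f(z) dz = 2πi · ((1/10 + 3*I/10)*exp(-2*I) + (-1/10 - 3*I/10)*exp(-1 + I)) = pi*(3/5 - I/5)*exp(-1 + I) + pi*(-3/5 + I/5)*exp(-2*I)

Final answer: pi*(3/5 - I/5)*exp(-1 + I) + pi*(-3/5 + I/5)*exp(-2*I)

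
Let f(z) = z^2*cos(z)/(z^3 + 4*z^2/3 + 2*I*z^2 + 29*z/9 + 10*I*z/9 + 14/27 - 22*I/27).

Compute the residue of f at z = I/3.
(-7/260 + 9*I/260)*cosh(1/3)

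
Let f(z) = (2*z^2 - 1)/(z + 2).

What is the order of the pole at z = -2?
Factor the denominator:
  z + 2 = (z + 2)

The numerator P(z) = 2*z^2 - 1 has P(-2) = 7 ≠ 0, so no factor of (z + 2) cancels.
Near z = -2 we can therefore write f(z) = g(z)/(z + 2) with g analytic at -2 and g(-2) ≠ 0 (g is just the numerator).

Hence z = -2 is a pole of order 1.

Final answer: 1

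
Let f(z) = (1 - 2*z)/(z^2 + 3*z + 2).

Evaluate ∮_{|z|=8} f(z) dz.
By the residue theorem, ∮_C f(z) dz = 2πi · (sum of the residues of f at the poles inside |z| = 8).

The denominator factors as (z + 1)*(z + 2), so the singularities of f are simple poles at z = -1, z = -2.
  |-1|² = 1 < 64 = 8², so this pole is inside the contour.
  |-2|² = 4 < 64 = 8², so this pole is inside the contour.

With P(z) = 1 - 2*z and Q(z) = z^2 + 3*z + 2, each pole is simple, so Res(f, z₀) = P(z₀)/Q'(z₀) with Q'(z) = 2*z + 3.
  Res(f, -1) = P(-1)/Q'(-1) = (3)/(1) = 3
  Res(f, -2) = P(-2)/Q'(-2) = (5)/(-1) = -5

Sum of residues inside C: -2
∮_C f(z) dz = 2πi · (-2) = -4*I*pi

Final answer: -4*I*pi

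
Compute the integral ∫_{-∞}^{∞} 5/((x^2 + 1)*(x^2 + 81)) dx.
Let f(z) = 5/((z^2 + 1)*(z^2 + 81)). The denominator has no real zeros and deg Q - deg P = 4 ≥ 2, so the integral of f over the upper semicircle |z| = R tends to 0 as R → ∞. Closing the contour in the upper half-plane,
  ∫_{-∞}^{∞} f(x) dx = 2πi · Σ Res(f, z_k)  over the poles with Im z_k > 0.

Zeros of the denominator: z^2 + 1 = 0 gives z = ±I; z^2 + 81 = 0 gives z = ±9*I.
Upper half-plane: z = I, z = 9*I (simple).

Each pole is a simple zero of Q(z) = z^4 + 82*z^2 + 81, so Res(f, z₀) = P(z₀)/Q'(z₀) with P(z) = 5, Q'(z) = 4*z^3 + 164*z:
  Res(f, I) = (5)/(160*I) = -I/32
  Res(f, 9*I) = (5)/(-1440*I) = I/288

Sum of residues: -I/36
∫_{-∞}^{∞} f(x) dx = 2πi · (-I/36) = pi/18

Final answer: pi/18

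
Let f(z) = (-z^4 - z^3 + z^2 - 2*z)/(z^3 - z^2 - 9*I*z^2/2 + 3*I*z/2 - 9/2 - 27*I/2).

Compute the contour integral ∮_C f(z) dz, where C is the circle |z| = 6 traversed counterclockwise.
pi*(24 + 77*I/2)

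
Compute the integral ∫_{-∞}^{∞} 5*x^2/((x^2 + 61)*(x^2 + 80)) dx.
5*pi*(-sqrt(61) + 4*sqrt(5))/19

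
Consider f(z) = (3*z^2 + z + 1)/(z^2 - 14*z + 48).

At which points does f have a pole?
The singularities of f are the zeros of the denominator. Factoring,
  z^2 - 14*z + 48 = (z - 6)*(z - 8)
so the candidates are z = 6, z = 8.

Check the numerator P(z) = 3*z^2 + z + 1 at each one:
  P(6) = 115 ≠ 0, so z = 6 is a (simple) pole.
  P(8) = 201 ≠ 0, so z = 8 is a (simple) pole.

Poles of f: {6, 8}

Final answer: {6, 8}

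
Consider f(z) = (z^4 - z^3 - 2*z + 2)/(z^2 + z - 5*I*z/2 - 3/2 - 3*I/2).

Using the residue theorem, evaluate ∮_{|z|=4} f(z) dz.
pi*(1/4 + 18*I)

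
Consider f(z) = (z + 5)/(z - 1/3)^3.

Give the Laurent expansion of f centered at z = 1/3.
Put w = z - (1/3), i.e. z = w + 1/3. The denominator is w^3, so it suffices to rewrite the numerator in powers of w.

P(z) = z + 5
P(w + 1/3) = 16/3 + w

Dividing each term by w^3:
  f = 16/(3*w^3) + 1/w^2

Substituting back w = z - 1/3:
  f(z) = 16/(3*(z - 1/3)^3) + 1/(z - 1/3)^2

The series is finite because the numerator is a polynomial; the negative powers form the principal part.

Final answer: 16/(3*(z - 1/3)^3) + 1/(z - 1/3)^2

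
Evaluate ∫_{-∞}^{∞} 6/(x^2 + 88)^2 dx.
3*sqrt(22)*pi/3872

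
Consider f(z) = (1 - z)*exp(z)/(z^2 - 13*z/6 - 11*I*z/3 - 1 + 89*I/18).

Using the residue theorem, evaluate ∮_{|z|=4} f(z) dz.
By the residue theorem, ∮_C f(z) dz = 2πi · (sum of the residues of f at the poles inside |z| = 4).

The denominator factors as (z - 3/2 - 2*I/3)*(z - 2/3 - 3*I), so the singularities of f are simple poles at z = 3/2 + 2*I/3, z = 2/3 + 3*I.
  |3/2 + 2*I/3|² = 97/36 < 16 = 4², so this pole is inside the contour.
  |2/3 + 3*I|² = 85/9 < 16 = 4², so this pole is inside the contour.

With P(z) = (1 - z)*exp(z) and Q(z) = z^2 - 13*z/6 - 11*I*z/3 - 1 + 89*I/18, each pole is simple, so Res(f, z₀) = P(z₀)/Q'(z₀) with Q'(z) = 2*z - 13/6 - 11*I/3.
  Res(f, 3/2 + 2*I/3) = P(3/2 + 2*I/3)/Q'(3/2 + 2*I/3) = ((-1/2 - 2*I/3)*exp(3/2 + 2*I/3))/(5/6 - 7*I/3) = (41/221 - 62*I/221)*exp(3/2 + 2*I/3)
  Res(f, 2/3 + 3*I) = P(2/3 + 3*I)/Q'(2/3 + 3*I) = ((1/3 - 3*I)*exp(2/3 + 3*I))/(-5/6 + 7*I/3) = (-262/221 + 62*I/221)*exp(2/3 + 3*I)

Sum of residues inside C: (-262/221 + 62*I/221)*exp(2/3 + 3*I) + (41/221 - 62*I/221)*exp(3/2 + 2*I/3)
∮_C f(z) dz = 2πi · ((-262/221 + 62*I/221)*exp(2/3 + 3*I) + (41/221 - 62*I/221)*exp(3/2 + 2*I/3)) = pi*(124/221 + 82*I/221)*exp(3/2 + 2*I/3) + pi*(-124/221 - 524*I/221)*exp(2/3 + 3*I)

Final answer: pi*(124/221 + 82*I/221)*exp(3/2 + 2*I/3) + pi*(-124/221 - 524*I/221)*exp(2/3 + 3*I)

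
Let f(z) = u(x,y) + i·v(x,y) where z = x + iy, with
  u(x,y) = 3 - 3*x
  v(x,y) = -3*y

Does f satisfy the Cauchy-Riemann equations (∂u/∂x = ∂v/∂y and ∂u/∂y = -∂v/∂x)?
∂u/∂x = -3
∂v/∂y = -3
∂u/∂y = 0
∂v/∂x = 0
∂u/∂x = ∂v/∂y and ∂u/∂y = -∂v/∂x hold identically; f is analytic.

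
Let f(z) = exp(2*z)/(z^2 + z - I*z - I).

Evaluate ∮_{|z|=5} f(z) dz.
By the residue theorem, ∮_C f(z) dz = 2πi · (sum of the residues of f at the poles inside |z| = 5).

The denominator factors as (z - I)*(z + 1), so the singularities of f are simple poles at z = I, z = -1.
  |I|² = 1 < 25 = 5², so this pole is inside the contour.
  |-1|² = 1 < 25 = 5², so this pole is inside the contour.

With P(z) = exp(2*z) and Q(z) = z^2 + z - I*z - I, each pole is simple, so Res(f, z₀) = P(z₀)/Q'(z₀) with Q'(z) = 2*z + 1 - I.
  Res(f, I) = P(I)/Q'(I) = (exp(2*I))/(1 + I) = (1/2 - I/2)*exp(2*I)
  Res(f, -1) = P(-1)/Q'(-1) = (exp(-2))/(-1 - I) = (-1/2 + I/2)*exp(-2)

Sum of residues inside C: (-1/2 + I/2)*exp(-2) + (1/2 - I/2)*exp(2*I)
∮_C f(z) dz = 2πi · ((-1/2 + I/2)*exp(-2) + (1/2 - I/2)*exp(2*I)) = pi*(-1 - I)*exp(-2) + pi*(1 + I)*exp(2*I)

Final answer: pi*(-1 - I)*exp(-2) + pi*(1 + I)*exp(2*I)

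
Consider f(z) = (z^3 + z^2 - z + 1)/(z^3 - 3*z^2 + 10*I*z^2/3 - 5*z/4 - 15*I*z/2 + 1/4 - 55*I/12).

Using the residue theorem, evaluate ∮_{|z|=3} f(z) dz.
By the residue theorem, ∮_C f(z) dz = 2πi · (sum of the residues of f at the poles inside |z| = 3).

The denominator factors as (z + 1/2)*(z - 3 + I/3)*(z - 1/2 + 3*I), so the singularities of f are simple poles at z = -1/2, z = 3 - I/3, z = 1/2 - 3*I.
  |-1/2|² = 1/4 < 9 = 3², so this pole is inside the contour.
  |3 - I/3|² = 82/9 > 9 = 3², so this pole is outside the contour.
  |1/2 - 3*I|² = 37/4 > 9 = 3², so this pole is outside the contour.

With P(z) = z^3 + z^2 - z + 1 and Q(z) = z^3 - 3*z^2 + 10*I*z^2/3 - 5*z/4 - 15*I*z/2 + 1/4 - 55*I/12, each pole is simple, so Res(f, z₀) = P(z₀)/Q'(z₀) with Q'(z) = 3*z^2 - 6*z + 20*I*z/3 - 5/4 - 15*I/2.
  Res(f, -1/2) = P(-1/2)/Q'(-1/2) = (13/8)/(5/2 - 65*I/6) = 117/3560 + 507*I/3560

∮_C f(z) dz = 2πi · (117/3560 + 507*I/3560) = pi*(-507/1780 + 117*I/1780)

Final answer: pi*(-507/1780 + 117*I/1780)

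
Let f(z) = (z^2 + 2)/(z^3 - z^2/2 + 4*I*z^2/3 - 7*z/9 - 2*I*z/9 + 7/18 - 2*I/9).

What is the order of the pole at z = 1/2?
Factor the denominator:
  z^3 - z^2/2 + 4*I*z^2/3 - 7*z/9 - 2*I*z/9 + 7/18 - 2*I/9 = (z - 1/2)*(z - 2/3 + I)*(z + 2/3 + I/3)

The numerator P(z) = z^2 + 2 has P(1/2) = 9/4 ≠ 0, so no factor of (z - 1/2) cancels.
Near z = 1/2 we can therefore write f(z) = g(z)/(z - 1/2) with g analytic at 1/2 and g(1/2) ≠ 0 (g is the numerator divided by the remaining denominator factors).

Hence z = 1/2 is a pole of order 1.

Final answer: 1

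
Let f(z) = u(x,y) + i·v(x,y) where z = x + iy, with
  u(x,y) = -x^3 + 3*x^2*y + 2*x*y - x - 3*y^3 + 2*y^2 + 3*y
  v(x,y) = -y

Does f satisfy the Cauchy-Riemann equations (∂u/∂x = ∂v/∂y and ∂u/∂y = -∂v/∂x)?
∂u/∂x = -3*x^2 + 6*x*y + 2*y - 1
∂v/∂y = -1
∂u/∂y = 3*x^2 + 2*x - 9*y^2 + 4*y + 3
∂v/∂x = 0
∂u/∂x ≠ ∂v/∂y and ∂u/∂y ≠ -∂v/∂x; the Cauchy-Riemann equations are not satisfied, so f is not analytic.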